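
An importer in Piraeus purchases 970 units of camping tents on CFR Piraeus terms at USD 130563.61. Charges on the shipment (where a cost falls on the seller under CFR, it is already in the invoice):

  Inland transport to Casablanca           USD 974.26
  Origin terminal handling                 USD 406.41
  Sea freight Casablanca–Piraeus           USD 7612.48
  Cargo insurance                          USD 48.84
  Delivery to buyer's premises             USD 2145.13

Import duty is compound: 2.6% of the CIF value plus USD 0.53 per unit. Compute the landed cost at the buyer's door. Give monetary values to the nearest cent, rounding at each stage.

CFR: the seller pays costs through ocean freight to the destination port, but not insurance.
Already in the invoice (seller's account under CFR): inland to port, origin terminal, freight — exclude.
CIF value = CFR price + insurance = 130563.61 + 48.84 = 130612.45
Ad valorem component: 130612.45 × 2.6% = 3395.92
Specific component: 970 × 0.53 = 514.10
Import duty = 3395.92 + 514.10 = 3910.02
Buyer bears: insurance 48.84 + delivery 2145.13 + duty 3910.02 = 6103.99
Landed cost = invoice 130563.61 + 6103.99 = 136667.60

Total landed cost: USD 136667.60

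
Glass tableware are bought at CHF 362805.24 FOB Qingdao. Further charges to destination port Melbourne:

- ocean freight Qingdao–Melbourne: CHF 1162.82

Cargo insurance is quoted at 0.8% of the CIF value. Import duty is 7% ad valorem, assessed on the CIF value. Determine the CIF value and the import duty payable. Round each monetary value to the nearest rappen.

CIF value: CHF 366903.29; import duty: CHF 25683.23

Let C be the CIF value. C = FOB price + freight + 0.8% × C
C − 0.8% × C = 362805.24 + 1162.82
0.992 × C = 363968.06
C = 363968.06 / 0.992 = 366903.29
Insurance premium = 0.8% × 366903.29 = 2935.23
Import duty = 366903.29 × 7% = 25683.23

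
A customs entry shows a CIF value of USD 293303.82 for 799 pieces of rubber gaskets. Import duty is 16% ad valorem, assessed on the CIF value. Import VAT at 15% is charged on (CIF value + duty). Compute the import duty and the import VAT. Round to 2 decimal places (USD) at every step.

Import duty = 293303.82 × 16% = 46928.61
VAT base = CIF + duty = 293303.82 + 46928.61 = 340232.43
Import VAT = 340232.43 × 15% = 51034.86

Import duty: USD 46928.61; import VAT: USD 51034.86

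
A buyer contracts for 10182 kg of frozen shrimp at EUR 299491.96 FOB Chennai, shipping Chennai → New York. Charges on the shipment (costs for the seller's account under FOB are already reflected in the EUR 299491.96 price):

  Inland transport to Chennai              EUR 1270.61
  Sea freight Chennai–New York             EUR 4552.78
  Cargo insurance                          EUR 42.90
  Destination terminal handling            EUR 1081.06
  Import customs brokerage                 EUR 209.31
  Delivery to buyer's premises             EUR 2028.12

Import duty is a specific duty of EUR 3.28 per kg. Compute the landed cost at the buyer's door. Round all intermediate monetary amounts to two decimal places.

FOB: the seller bears costs until goods are on board at the origin port; the buyer bears freight, insurance and all costs thereafter.
Already in the invoice (seller's account under FOB): inland to port — exclude.
CIF value = FOB price + freight + insurance = 299491.96 + 4552.78 + 42.90 = 304087.64
Import duty = 10182 × 3.28 = 33396.96
Buyer bears: freight 4552.78 + insurance 42.90 + destination terminal 1081.06 + brokerage 209.31 + delivery 2028.12 + duty 33396.96 = 41311.13
Landed cost = invoice 299491.96 + 41311.13 = 340803.09

Total landed cost: EUR 340803.09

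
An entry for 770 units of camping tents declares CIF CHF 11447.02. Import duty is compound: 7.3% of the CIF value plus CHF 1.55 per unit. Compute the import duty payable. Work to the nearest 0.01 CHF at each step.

Ad valorem component: 11447.02 × 7.3% = 835.63
Specific component: 770 × 1.55 = 1193.50
Import duty = 835.63 + 1193.50 = 2029.13

Import duty: CHF 2029.13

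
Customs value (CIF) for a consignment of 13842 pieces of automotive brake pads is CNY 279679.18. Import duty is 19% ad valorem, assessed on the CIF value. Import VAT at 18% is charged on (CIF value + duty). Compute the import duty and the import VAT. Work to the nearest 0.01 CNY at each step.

Import duty = 279679.18 × 19% = 53139.04
VAT base = CIF + duty = 279679.18 + 53139.04 = 332818.22
Import VAT = 332818.22 × 18% = 59907.28

Import duty: CNY 53139.04; import VAT: CNY 59907.28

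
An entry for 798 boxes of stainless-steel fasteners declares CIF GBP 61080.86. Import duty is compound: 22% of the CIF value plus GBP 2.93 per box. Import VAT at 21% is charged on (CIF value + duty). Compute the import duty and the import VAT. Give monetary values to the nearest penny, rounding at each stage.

Import duty: GBP 15775.93; import VAT: GBP 16139.93

Ad valorem component: 61080.86 × 22% = 13437.79
Specific component: 798 × 2.93 = 2338.14
Import duty = 13437.79 + 2338.14 = 15775.93
VAT base = CIF + duty = 61080.86 + 15775.93 = 76856.79
Import VAT = 76856.79 × 21% = 16139.93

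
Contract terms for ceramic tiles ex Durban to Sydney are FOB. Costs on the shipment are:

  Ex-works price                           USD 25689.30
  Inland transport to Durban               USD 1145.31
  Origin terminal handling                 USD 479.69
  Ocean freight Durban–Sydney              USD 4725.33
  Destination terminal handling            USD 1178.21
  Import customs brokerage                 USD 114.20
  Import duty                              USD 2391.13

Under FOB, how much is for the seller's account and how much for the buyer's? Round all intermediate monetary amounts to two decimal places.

Seller: USD 27314.30; buyer: USD 8408.87

FOB: the seller bears costs until goods are on board at the origin port; the buyer bears freight, insurance and all costs thereafter.
Seller's account: goods 25689.30 + inland to port 1145.31 + origin terminal 479.69 = 27314.30
Buyer's account: freight 4725.33 + destination terminal 1178.21 + brokerage 114.20 + duty 2391.13 = 8408.87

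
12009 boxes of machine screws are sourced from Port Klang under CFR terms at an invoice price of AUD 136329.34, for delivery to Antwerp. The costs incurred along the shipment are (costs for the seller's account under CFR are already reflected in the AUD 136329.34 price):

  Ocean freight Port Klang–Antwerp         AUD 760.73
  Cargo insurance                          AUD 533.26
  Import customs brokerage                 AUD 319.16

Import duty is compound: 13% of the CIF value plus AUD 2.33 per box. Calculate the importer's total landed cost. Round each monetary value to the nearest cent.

CFR: the seller pays costs through ocean freight to the destination port, but not insurance.
Already in the invoice (seller's account under CFR): freight — exclude.
CIF value = CFR price + insurance = 136329.34 + 533.26 = 136862.60
Ad valorem component: 136862.60 × 13% = 17792.14
Specific component: 12009 × 2.33 = 27980.97
Import duty = 17792.14 + 27980.97 = 45773.11
Buyer bears: insurance 533.26 + brokerage 319.16 + duty 45773.11 = 46625.53
Landed cost = invoice 136329.34 + 46625.53 = 182954.87

Total landed cost: AUD 182954.87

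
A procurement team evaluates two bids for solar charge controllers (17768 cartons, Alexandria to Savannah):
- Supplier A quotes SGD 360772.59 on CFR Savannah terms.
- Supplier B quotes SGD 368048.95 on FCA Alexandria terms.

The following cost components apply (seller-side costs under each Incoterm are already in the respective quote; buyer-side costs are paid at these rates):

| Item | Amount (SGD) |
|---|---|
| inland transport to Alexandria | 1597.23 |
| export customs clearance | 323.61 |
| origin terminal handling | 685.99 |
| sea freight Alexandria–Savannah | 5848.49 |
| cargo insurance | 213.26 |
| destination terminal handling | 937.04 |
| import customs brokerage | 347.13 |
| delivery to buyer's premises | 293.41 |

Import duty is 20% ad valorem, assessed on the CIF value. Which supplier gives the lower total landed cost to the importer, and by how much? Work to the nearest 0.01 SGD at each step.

Supplier A (CFR):
CIF value = CFR price + insurance = 360772.59 + 213.26 = 360985.85
Import duty = 360985.85 × 20% = 72197.17
Buyer bears (A): 213.26 + 937.04 + 347.13 + 293.41 = 1790.84
Landed cost (A) = invoice 360772.59 + 1790.84 + duty 72197.17 = 434760.60
Supplier B (FCA):
CIF value = FCA price + origin terminal + freight + insurance = 368048.95 + 685.99 + 5848.49 + 213.26 = 374796.69
Import duty = 374796.69 × 20% = 74959.34
Buyer bears (B): 685.99 + 5848.49 + 213.26 + 937.04 + 347.13 + 293.41 = 8325.32
Landed cost (B) = invoice 368048.95 + 8325.32 + duty 74959.34 = 451333.61
Difference = |434760.60 − 451333.61| = 16573.01

Supplier A is cheaper by SGD 16573.01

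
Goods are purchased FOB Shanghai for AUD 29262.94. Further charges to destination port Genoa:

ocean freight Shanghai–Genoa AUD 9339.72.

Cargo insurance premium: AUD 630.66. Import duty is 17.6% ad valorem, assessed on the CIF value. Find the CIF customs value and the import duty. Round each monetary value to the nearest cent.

CIF value: AUD 39233.32; import duty: AUD 6905.06

CIF = FOB price + freight + insurance
CIF = 29262.94 + 9339.72 + 630.66 = 39233.32
Import duty = 39233.32 × 17.6% = 6905.06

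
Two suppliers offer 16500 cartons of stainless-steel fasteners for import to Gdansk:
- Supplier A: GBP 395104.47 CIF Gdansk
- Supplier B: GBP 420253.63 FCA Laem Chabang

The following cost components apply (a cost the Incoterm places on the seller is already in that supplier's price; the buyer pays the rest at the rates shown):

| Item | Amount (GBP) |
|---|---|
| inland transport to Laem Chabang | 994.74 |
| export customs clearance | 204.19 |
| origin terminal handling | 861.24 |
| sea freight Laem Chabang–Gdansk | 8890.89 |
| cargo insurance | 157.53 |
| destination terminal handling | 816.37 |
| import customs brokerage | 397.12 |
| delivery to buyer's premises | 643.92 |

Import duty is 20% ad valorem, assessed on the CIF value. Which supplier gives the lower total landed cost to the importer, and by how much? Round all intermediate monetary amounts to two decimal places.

Supplier A (CIF):
The CIF price already equals the CIF value: 395104.47
Import duty = 395104.47 × 20% = 79020.89
Buyer bears (A): 816.37 + 397.12 + 643.92 = 1857.41
Landed cost (A) = invoice 395104.47 + 1857.41 + duty 79020.89 = 475982.77
Supplier B (FCA):
CIF value = FCA price + origin terminal + freight + insurance = 420253.63 + 861.24 + 8890.89 + 157.53 = 430163.29
Import duty = 430163.29 × 20% = 86032.66
Buyer bears (B): 861.24 + 8890.89 + 157.53 + 816.37 + 397.12 + 643.92 = 11767.07
Landed cost (B) = invoice 420253.63 + 11767.07 + duty 86032.66 = 518053.36
Difference = |475982.77 − 518053.36| = 42070.59

Supplier A is cheaper by GBP 42070.59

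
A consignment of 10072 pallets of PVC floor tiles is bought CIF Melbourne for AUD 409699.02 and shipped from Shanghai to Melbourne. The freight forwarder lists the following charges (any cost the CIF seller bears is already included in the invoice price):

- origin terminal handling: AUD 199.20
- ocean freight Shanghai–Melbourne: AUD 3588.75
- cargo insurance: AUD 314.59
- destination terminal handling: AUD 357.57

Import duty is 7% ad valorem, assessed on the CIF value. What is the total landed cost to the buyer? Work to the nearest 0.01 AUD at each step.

CIF: the seller pays costs through ocean freight and marine insurance to the destination port.
Already in the invoice (seller's account under CIF): origin terminal, freight, insurance — exclude.
The CIF price already equals the CIF value: 409699.02
Import duty = 409699.02 × 7% = 28678.93
Buyer bears: destination terminal 357.57 + duty 28678.93 = 29036.50
Landed cost = invoice 409699.02 + 29036.50 = 438735.52

Total landed cost: AUD 438735.52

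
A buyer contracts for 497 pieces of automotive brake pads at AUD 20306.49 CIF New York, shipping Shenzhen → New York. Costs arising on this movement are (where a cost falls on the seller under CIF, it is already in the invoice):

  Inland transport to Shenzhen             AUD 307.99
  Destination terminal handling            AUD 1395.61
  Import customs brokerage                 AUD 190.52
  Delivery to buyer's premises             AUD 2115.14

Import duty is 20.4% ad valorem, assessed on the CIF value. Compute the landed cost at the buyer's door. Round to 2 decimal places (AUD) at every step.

Total landed cost: AUD 28150.28

CIF: the seller pays costs through ocean freight and marine insurance to the destination port.
Already in the invoice (seller's account under CIF): inland to port — exclude.
The CIF price already equals the CIF value: 20306.49
Import duty = 20306.49 × 20.4% = 4142.52
Buyer bears: destination terminal 1395.61 + brokerage 190.52 + delivery 2115.14 + duty 4142.52 = 7843.79
Landed cost = invoice 20306.49 + 7843.79 = 28150.28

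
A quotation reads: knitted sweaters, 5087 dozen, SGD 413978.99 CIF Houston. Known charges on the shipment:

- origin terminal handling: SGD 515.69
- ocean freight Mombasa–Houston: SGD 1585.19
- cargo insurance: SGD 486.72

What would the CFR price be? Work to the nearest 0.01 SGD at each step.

Not relevant to the conversion: origin terminal, freight — on the seller under both CIF and CFR; already in the CIF price and stays in the CFR price.
From CIF to CFR, the seller no longer bears: insurance.
CFR price = 413978.99 − 486.72 = 413492.27

CFR price: SGD 413492.27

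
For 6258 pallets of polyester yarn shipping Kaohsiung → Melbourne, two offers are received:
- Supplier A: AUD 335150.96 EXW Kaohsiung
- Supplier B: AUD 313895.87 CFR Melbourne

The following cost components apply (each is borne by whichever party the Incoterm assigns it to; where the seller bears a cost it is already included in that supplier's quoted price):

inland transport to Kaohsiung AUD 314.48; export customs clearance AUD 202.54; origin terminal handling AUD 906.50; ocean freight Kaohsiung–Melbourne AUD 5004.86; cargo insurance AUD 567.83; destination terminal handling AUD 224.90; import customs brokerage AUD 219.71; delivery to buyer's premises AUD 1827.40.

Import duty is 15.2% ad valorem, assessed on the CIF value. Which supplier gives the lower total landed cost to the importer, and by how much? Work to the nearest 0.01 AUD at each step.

Supplier B is cheaper by AUD 31891.36

Supplier A (EXW):
CIF value = EXW price + inland to port + export clearance + origin terminal + freight + insurance = 335150.96 + 314.48 + 202.54 + 906.50 + 5004.86 + 567.83 = 342147.17
Import duty = 342147.17 × 15.2% = 52006.37
Buyer bears (A): 314.48 + 202.54 + 906.50 + 5004.86 + 567.83 + 224.90 + 219.71 + 1827.40 = 9268.22
Landed cost (A) = invoice 335150.96 + 9268.22 + duty 52006.37 = 396425.55
Supplier B (CFR):
CIF value = CFR price + insurance = 313895.87 + 567.83 = 314463.70
Import duty = 314463.70 × 15.2% = 47798.48
Buyer bears (B): 567.83 + 224.90 + 219.71 + 1827.40 = 2839.84
Landed cost (B) = invoice 313895.87 + 2839.84 + duty 47798.48 = 364534.19
Difference = |396425.55 − 364534.19| = 31891.36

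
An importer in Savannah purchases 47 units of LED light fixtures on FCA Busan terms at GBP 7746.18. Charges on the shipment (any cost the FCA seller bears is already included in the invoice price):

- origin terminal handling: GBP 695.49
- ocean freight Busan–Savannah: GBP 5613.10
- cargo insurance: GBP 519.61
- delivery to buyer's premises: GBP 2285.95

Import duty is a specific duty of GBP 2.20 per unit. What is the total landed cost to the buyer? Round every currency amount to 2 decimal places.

FCA: the seller delivers export-cleared goods to the carrier; the buyer bears costs from that point.
CIF value = FCA price + origin terminal + freight + insurance = 7746.18 + 695.49 + 5613.10 + 519.61 = 14574.38
Import duty = 47 × 2.20 = 103.40
Buyer bears: origin terminal 695.49 + freight 5613.10 + insurance 519.61 + delivery 2285.95 + duty 103.40 = 9217.55
Landed cost = invoice 7746.18 + 9217.55 = 16963.73

Total landed cost: GBP 16963.73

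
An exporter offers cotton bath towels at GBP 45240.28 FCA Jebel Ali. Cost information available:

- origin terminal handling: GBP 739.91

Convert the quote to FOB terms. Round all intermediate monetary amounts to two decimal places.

From FCA to FOB, the seller additionally bears: origin terminal.
FOB price = 45240.28 + 739.91 = 45980.19

FOB price: GBP 45980.19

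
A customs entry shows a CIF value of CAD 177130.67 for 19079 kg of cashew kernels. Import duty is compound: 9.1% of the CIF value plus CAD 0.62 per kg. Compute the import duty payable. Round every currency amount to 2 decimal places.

Import duty: CAD 27947.87

Ad valorem component: 177130.67 × 9.1% = 16118.89
Specific component: 19079 × 0.62 = 11828.98
Import duty = 16118.89 + 11828.98 = 27947.87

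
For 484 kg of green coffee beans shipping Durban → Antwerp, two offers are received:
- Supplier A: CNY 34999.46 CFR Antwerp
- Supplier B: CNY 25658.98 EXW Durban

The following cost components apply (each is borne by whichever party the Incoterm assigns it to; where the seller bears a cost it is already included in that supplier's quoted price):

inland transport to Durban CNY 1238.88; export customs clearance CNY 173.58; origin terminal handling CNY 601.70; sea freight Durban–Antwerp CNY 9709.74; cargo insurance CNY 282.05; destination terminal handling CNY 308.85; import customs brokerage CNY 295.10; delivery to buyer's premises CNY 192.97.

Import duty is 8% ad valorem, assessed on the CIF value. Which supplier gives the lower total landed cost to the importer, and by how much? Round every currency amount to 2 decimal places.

Supplier A is cheaper by CNY 2574.09

Supplier A (CFR):
CIF value = CFR price + insurance = 34999.46 + 282.05 = 35281.51
Import duty = 35281.51 × 8% = 2822.52
Buyer bears (A): 282.05 + 308.85 + 295.10 + 192.97 = 1078.97
Landed cost (A) = invoice 34999.46 + 1078.97 + duty 2822.52 = 38900.95
Supplier B (EXW):
CIF value = EXW price + inland to port + export clearance + origin terminal + freight + insurance = 25658.98 + 1238.88 + 173.58 + 601.70 + 9709.74 + 282.05 = 37664.93
Import duty = 37664.93 × 8% = 3013.19
Buyer bears (B): 1238.88 + 173.58 + 601.70 + 9709.74 + 282.05 + 308.85 + 295.10 + 192.97 = 12802.87
Landed cost (B) = invoice 25658.98 + 12802.87 + duty 3013.19 = 41475.04
Difference = |38900.95 − 41475.04| = 2574.09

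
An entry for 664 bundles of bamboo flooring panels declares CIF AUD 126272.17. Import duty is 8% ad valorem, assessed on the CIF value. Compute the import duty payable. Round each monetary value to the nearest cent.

Import duty: AUD 10101.77

Import duty = 126272.17 × 8% = 10101.77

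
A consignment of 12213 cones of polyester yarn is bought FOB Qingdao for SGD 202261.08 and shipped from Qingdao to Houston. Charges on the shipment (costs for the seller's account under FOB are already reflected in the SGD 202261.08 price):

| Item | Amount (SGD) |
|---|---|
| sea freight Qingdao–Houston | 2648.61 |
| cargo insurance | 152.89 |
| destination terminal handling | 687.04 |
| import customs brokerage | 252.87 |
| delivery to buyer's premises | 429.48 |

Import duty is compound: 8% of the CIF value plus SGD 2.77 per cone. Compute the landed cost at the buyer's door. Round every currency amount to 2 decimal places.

Total landed cost: SGD 256666.99

FOB: the seller bears costs until goods are on board at the origin port; the buyer bears freight, insurance and all costs thereafter.
CIF value = FOB price + freight + insurance = 202261.08 + 2648.61 + 152.89 = 205062.58
Ad valorem component: 205062.58 × 8% = 16405.01
Specific component: 12213 × 2.77 = 33830.01
Import duty = 16405.01 + 33830.01 = 50235.02
Buyer bears: freight 2648.61 + insurance 152.89 + destination terminal 687.04 + brokerage 252.87 + delivery 429.48 + duty 50235.02 = 54405.91
Landed cost = invoice 202261.08 + 54405.91 = 256666.99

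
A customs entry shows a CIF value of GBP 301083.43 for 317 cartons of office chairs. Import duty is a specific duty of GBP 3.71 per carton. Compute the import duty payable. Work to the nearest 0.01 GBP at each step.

Import duty: GBP 1176.07

Import duty = 317 × 3.71 = 1176.07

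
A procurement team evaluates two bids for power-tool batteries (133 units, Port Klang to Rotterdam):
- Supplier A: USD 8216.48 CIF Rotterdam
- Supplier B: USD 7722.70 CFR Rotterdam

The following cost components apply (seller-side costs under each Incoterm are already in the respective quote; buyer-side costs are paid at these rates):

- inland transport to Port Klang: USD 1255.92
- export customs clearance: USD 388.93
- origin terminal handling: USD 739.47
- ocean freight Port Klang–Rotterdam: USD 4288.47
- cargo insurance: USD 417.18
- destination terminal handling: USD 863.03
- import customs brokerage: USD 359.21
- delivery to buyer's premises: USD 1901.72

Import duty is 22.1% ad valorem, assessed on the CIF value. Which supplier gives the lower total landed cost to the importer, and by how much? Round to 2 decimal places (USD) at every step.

Supplier B is cheaper by USD 93.53

Supplier A (CIF):
The CIF price already equals the CIF value: 8216.48
Import duty = 8216.48 × 22.1% = 1815.84
Buyer bears (A): 863.03 + 359.21 + 1901.72 = 3123.96
Landed cost (A) = invoice 8216.48 + 3123.96 + duty 1815.84 = 13156.28
Supplier B (CFR):
CIF value = CFR price + insurance = 7722.70 + 417.18 = 8139.88
Import duty = 8139.88 × 22.1% = 1798.91
Buyer bears (B): 417.18 + 863.03 + 359.21 + 1901.72 = 3541.14
Landed cost (B) = invoice 7722.70 + 3541.14 + duty 1798.91 = 13062.75
Difference = |13156.28 − 13062.75| = 93.53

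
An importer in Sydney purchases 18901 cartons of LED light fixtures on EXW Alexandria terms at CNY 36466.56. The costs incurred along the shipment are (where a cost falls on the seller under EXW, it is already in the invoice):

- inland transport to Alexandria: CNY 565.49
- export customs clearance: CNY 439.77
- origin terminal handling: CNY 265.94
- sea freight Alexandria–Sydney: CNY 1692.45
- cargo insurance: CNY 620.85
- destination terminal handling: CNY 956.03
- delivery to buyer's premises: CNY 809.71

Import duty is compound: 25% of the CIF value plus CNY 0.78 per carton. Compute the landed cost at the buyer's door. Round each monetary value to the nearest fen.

EXW: the seller makes goods available at their premises; the buyer bears all onward costs.
CIF value = EXW price + inland to port + export clearance + origin terminal + freight + insurance = 36466.56 + 565.49 + 439.77 + 265.94 + 1692.45 + 620.85 = 40051.06
Ad valorem component: 40051.06 × 25% = 10012.77
Specific component: 18901 × 0.78 = 14742.78
Import duty = 10012.77 + 14742.78 = 24755.55
Buyer bears: inland to port 565.49 + export clearance 439.77 + origin terminal 265.94 + freight 1692.45 + insurance 620.85 + destination terminal 956.03 + delivery 809.71 + duty 24755.55 = 30105.79
Landed cost = invoice 36466.56 + 30105.79 = 66572.35

Total landed cost: CNY 66572.35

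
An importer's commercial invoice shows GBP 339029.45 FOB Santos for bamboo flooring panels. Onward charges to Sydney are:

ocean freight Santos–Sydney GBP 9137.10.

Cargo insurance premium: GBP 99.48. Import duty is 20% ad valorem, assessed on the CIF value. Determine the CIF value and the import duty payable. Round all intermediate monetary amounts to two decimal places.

CIF = FOB price + freight + insurance
CIF = 339029.45 + 9137.10 + 99.48 = 348266.03
Import duty = 348266.03 × 20% = 69653.21

CIF value: GBP 348266.03; import duty: GBP 69653.21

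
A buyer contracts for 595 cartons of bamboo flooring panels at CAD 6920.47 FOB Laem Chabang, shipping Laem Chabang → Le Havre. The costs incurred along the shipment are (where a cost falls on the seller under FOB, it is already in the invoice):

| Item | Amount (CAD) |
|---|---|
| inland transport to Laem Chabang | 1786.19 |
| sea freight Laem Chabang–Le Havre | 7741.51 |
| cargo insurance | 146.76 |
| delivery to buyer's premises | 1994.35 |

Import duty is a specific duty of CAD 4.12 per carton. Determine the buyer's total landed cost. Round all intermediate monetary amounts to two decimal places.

FOB: the seller bears costs until goods are on board at the origin port; the buyer bears freight, insurance and all costs thereafter.
Already in the invoice (seller's account under FOB): inland to port — exclude.
CIF value = FOB price + freight + insurance = 6920.47 + 7741.51 + 146.76 = 14808.74
Import duty = 595 × 4.12 = 2451.40
Buyer bears: freight 7741.51 + insurance 146.76 + delivery 1994.35 + duty 2451.40 = 12334.02
Landed cost = invoice 6920.47 + 12334.02 = 19254.49

Total landed cost: CAD 19254.49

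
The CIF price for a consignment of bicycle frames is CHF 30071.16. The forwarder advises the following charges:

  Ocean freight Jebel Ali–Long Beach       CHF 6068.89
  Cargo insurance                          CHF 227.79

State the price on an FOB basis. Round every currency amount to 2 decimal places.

From CIF to FOB, the seller no longer bears: freight, insurance.
FOB price = 30071.16 − 6068.89 − 227.79 = 23774.48

FOB price: CHF 23774.48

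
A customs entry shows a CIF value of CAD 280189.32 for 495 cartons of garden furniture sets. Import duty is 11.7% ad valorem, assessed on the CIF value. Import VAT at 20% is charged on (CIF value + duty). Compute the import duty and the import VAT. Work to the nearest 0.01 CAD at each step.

Import duty = 280189.32 × 11.7% = 32782.15
VAT base = CIF + duty = 280189.32 + 32782.15 = 312971.47
Import VAT = 312971.47 × 20% = 62594.29

Import duty: CAD 32782.15; import VAT: CAD 62594.29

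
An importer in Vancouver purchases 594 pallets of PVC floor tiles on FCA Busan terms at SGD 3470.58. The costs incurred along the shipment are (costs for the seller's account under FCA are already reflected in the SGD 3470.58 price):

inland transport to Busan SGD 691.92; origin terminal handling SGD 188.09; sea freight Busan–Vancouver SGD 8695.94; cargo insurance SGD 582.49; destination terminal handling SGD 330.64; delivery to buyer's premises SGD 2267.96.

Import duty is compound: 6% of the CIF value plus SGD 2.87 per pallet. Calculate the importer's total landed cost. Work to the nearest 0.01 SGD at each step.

Total landed cost: SGD 18016.71

FCA: the seller delivers export-cleared goods to the carrier; the buyer bears costs from that point.
Already in the invoice (seller's account under FCA): inland to port — exclude.
CIF value = FCA price + origin terminal + freight + insurance = 3470.58 + 188.09 + 8695.94 + 582.49 = 12937.10
Ad valorem component: 12937.10 × 6% = 776.23
Specific component: 594 × 2.87 = 1704.78
Import duty = 776.23 + 1704.78 = 2481.01
Buyer bears: origin terminal 188.09 + freight 8695.94 + insurance 582.49 + destination terminal 330.64 + delivery 2267.96 + duty 2481.01 = 14546.13
Landed cost = invoice 3470.58 + 14546.13 = 18016.71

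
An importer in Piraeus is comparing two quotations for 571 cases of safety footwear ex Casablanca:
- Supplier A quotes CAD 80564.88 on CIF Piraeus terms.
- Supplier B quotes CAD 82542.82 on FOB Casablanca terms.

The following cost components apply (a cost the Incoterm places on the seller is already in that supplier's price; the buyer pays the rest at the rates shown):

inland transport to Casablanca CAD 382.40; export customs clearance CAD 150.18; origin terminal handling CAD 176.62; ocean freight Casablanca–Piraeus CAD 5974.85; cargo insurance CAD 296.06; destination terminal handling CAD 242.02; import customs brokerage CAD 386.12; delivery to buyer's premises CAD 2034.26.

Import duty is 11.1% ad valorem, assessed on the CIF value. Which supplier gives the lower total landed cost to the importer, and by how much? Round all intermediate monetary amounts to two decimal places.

Supplier A is cheaper by CAD 9164.47

Supplier A (CIF):
The CIF price already equals the CIF value: 80564.88
Import duty = 80564.88 × 11.1% = 8942.70
Buyer bears (A): 242.02 + 386.12 + 2034.26 = 2662.40
Landed cost (A) = invoice 80564.88 + 2662.40 + duty 8942.70 = 92169.98
Supplier B (FOB):
CIF value = FOB price + freight + insurance = 82542.82 + 5974.85 + 296.06 = 88813.73
Import duty = 88813.73 × 11.1% = 9858.32
Buyer bears (B): 5974.85 + 296.06 + 242.02 + 386.12 + 2034.26 = 8933.31
Landed cost (B) = invoice 82542.82 + 8933.31 + duty 9858.32 = 101334.45
Difference = |92169.98 − 101334.45| = 9164.47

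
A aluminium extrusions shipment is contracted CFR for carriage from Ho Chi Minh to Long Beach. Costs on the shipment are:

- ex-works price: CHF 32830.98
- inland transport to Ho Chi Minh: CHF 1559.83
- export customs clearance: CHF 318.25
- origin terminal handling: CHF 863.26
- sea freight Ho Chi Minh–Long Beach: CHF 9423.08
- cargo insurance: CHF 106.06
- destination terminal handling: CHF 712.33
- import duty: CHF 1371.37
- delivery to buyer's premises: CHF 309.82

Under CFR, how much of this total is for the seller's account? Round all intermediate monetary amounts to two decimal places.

Seller's account: CHF 44995.40

CFR: the seller pays costs through ocean freight to the destination port, but not insurance.
Seller's account: goods 32830.98 + inland to port 1559.83 + export clearance 318.25 + origin terminal 863.26 + freight 9423.08 = 44995.40
Buyer's account: insurance 106.06 + destination terminal 712.33 + duty 1371.37 + delivery 309.82 = 2499.58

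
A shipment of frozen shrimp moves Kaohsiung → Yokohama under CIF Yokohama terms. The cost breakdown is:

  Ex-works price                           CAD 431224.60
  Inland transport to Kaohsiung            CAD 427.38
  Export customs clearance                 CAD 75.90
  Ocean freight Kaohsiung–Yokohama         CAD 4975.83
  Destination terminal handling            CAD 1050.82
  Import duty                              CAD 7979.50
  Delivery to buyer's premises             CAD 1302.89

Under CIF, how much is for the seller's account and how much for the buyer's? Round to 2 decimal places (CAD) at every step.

CIF: the seller pays costs through ocean freight and marine insurance to the destination port.
Seller's account: goods 431224.60 + inland to port 427.38 + export clearance 75.90 + freight 4975.83 = 436703.71
Buyer's account: destination terminal 1050.82 + duty 7979.50 + delivery 1302.89 = 10333.21

Seller: CAD 436703.71; buyer: CAD 10333.21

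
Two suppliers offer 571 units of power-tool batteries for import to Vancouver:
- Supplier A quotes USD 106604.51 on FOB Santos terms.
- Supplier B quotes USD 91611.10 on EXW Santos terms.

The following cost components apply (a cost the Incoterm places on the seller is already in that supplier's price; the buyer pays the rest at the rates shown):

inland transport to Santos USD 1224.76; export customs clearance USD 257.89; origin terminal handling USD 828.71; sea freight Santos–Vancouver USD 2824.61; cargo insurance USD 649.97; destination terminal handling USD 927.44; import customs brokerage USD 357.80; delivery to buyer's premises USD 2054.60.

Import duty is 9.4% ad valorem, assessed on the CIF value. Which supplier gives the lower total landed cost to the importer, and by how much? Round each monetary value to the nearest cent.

Supplier B is cheaper by USD 13874.16

Supplier A (FOB):
CIF value = FOB price + freight + insurance = 106604.51 + 2824.61 + 649.97 = 110079.09
Import duty = 110079.09 × 9.4% = 10347.43
Buyer bears (A): 2824.61 + 649.97 + 927.44 + 357.80 + 2054.60 = 6814.42
Landed cost (A) = invoice 106604.51 + 6814.42 + duty 10347.43 = 123766.36
Supplier B (EXW):
CIF value = EXW price + inland to port + export clearance + origin terminal + freight + insurance = 91611.10 + 1224.76 + 257.89 + 828.71 + 2824.61 + 649.97 = 97397.04
Import duty = 97397.04 × 9.4% = 9155.32
Buyer bears (B): 1224.76 + 257.89 + 828.71 + 2824.61 + 649.97 + 927.44 + 357.80 + 2054.60 = 9125.78
Landed cost (B) = invoice 91611.10 + 9125.78 + duty 9155.32 = 109892.20
Difference = |123766.36 − 109892.20| = 13874.16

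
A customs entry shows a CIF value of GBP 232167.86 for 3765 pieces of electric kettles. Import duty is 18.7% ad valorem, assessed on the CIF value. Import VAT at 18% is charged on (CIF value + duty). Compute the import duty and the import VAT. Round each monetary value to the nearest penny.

Import duty = 232167.86 × 18.7% = 43415.39
VAT base = CIF + duty = 232167.86 + 43415.39 = 275583.25
Import VAT = 275583.25 × 18% = 49604.99

Import duty: GBP 43415.39; import VAT: GBP 49604.99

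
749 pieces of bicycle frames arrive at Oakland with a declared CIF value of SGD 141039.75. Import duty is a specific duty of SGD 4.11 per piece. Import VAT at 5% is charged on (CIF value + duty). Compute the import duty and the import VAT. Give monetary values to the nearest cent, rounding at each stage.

Import duty = 749 × 4.11 = 3078.39
VAT base = CIF + duty = 141039.75 + 3078.39 = 144118.14
Import VAT = 144118.14 × 5% = 7205.91

Import duty: SGD 3078.39; import VAT: SGD 7205.91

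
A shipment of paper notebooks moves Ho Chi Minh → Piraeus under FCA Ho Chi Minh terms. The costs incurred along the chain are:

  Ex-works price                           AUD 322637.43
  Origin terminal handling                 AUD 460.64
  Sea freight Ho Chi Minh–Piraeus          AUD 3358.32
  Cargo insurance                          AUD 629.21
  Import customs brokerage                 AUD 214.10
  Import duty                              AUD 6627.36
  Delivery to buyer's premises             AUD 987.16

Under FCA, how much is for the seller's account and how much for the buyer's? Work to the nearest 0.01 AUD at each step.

FCA: the seller delivers export-cleared goods to the carrier; the buyer bears costs from that point.
Seller's account: goods 322637.43 = 322637.43
Buyer's account: origin terminal 460.64 + freight 3358.32 + insurance 629.21 + brokerage 214.10 + duty 6627.36 + delivery 987.16 = 12276.79

Seller: AUD 322637.43; buyer: AUD 12276.79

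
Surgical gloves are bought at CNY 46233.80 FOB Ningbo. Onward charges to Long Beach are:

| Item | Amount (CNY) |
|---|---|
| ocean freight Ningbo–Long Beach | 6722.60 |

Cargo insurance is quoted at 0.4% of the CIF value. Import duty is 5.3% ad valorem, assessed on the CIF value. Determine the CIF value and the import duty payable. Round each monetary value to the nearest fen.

Let C be the CIF value. C = FOB price + freight + 0.4% × C
C − 0.4% × C = 46233.80 + 6722.60
0.996 × C = 52956.40
C = 52956.40 / 0.996 = 53169.08
Insurance premium = 0.4% × 53169.08 = 212.68
Import duty = 53169.08 × 5.3% = 2817.96

CIF value: CNY 53169.08; import duty: CNY 2817.96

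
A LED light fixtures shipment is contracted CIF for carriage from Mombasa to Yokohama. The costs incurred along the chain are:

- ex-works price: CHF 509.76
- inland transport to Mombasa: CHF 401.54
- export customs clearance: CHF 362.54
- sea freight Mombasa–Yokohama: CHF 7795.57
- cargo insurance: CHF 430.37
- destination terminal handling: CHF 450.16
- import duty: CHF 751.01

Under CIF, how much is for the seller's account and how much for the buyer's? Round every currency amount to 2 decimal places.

Seller: CHF 9499.78; buyer: CHF 1201.17

CIF: the seller pays costs through ocean freight and marine insurance to the destination port.
Seller's account: goods 509.76 + inland to port 401.54 + export clearance 362.54 + freight 7795.57 + insurance 430.37 = 9499.78
Buyer's account: destination terminal 450.16 + duty 751.01 = 1201.17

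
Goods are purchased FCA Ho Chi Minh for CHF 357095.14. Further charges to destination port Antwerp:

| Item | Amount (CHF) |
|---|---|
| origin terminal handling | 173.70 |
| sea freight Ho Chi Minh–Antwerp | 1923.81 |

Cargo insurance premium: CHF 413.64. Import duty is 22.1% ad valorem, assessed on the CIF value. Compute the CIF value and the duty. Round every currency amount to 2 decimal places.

CIF value: CHF 359606.29; import duty: CHF 79472.99

CIF = FCA price + pre-shipment costs + freight + insurance
CIF = 357095.14 + 173.70 + 1923.81 + 413.64 = 359606.29
Import duty = 359606.29 × 22.1% = 79472.99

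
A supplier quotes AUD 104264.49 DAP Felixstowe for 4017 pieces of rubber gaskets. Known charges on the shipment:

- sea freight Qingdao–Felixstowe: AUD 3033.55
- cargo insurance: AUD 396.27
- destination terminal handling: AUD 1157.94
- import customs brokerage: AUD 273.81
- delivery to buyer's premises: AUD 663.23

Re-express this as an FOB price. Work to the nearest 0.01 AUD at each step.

Not relevant to the conversion: brokerage — on the buyer under both terms; not part of either seller's price.
From DAP to FOB, the seller no longer bears: freight, insurance, destination terminal, delivery.
FOB price = 104264.49 − 3033.55 − 396.27 − 1157.94 − 663.23 = 99013.50

FOB price: AUD 99013.50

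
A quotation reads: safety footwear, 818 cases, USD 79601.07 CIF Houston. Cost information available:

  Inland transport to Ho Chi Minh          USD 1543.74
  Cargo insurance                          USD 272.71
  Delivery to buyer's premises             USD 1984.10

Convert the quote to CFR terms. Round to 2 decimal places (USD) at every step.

Not relevant to the conversion: inland to port — on the seller under both CIF and CFR; already in the CIF price and stays in the CFR price. delivery — on the buyer under both terms; not part of either seller's price.
From CIF to CFR, the seller no longer bears: insurance.
CFR price = 79601.07 − 272.71 = 79328.36

CFR price: USD 79328.36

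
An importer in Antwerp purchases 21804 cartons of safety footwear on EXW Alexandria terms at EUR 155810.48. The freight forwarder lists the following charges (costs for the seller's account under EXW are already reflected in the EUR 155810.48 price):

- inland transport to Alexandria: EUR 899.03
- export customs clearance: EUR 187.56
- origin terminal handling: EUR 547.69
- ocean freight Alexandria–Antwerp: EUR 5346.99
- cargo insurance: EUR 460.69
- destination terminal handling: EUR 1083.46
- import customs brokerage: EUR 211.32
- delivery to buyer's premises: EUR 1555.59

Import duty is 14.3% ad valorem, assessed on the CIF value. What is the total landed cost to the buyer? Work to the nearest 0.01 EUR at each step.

EXW: the seller makes goods available at their premises; the buyer bears all onward costs.
CIF value = EXW price + inland to port + export clearance + origin terminal + freight + insurance = 155810.48 + 899.03 + 187.56 + 547.69 + 5346.99 + 460.69 = 163252.44
Import duty = 163252.44 × 14.3% = 23345.10
Buyer bears: inland to port 899.03 + export clearance 187.56 + origin terminal 547.69 + freight 5346.99 + insurance 460.69 + destination terminal 1083.46 + brokerage 211.32 + delivery 1555.59 + duty 23345.10 = 33637.43
Landed cost = invoice 155810.48 + 33637.43 = 189447.91

Total landed cost: EUR 189447.91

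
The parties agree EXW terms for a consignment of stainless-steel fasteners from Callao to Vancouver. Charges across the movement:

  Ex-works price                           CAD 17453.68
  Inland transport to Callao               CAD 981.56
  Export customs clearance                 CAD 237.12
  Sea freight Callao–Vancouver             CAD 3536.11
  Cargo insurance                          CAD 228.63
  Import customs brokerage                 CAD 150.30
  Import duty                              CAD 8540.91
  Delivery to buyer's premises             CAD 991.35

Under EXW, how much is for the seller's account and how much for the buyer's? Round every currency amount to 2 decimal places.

EXW: the seller makes goods available at their premises; the buyer bears all onward costs.
Seller's account: goods 17453.68 = 17453.68
Buyer's account: inland to port 981.56 + export clearance 237.12 + freight 3536.11 + insurance 228.63 + brokerage 150.30 + duty 8540.91 + delivery 991.35 = 14665.98

Seller: CAD 17453.68; buyer: CAD 14665.98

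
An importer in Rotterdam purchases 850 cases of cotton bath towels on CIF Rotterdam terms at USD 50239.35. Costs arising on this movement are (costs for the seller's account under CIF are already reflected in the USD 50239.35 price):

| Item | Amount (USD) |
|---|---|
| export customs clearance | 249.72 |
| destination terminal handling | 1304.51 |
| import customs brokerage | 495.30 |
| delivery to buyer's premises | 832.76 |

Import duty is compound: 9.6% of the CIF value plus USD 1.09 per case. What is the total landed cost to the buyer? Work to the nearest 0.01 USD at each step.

CIF: the seller pays costs through ocean freight and marine insurance to the destination port.
Already in the invoice (seller's account under CIF): export clearance — exclude.
The CIF price already equals the CIF value: 50239.35
Ad valorem component: 50239.35 × 9.6% = 4822.98
Specific component: 850 × 1.09 = 926.50
Import duty = 4822.98 + 926.50 = 5749.48
Buyer bears: destination terminal 1304.51 + brokerage 495.30 + delivery 832.76 + duty 5749.48 = 8382.05
Landed cost = invoice 50239.35 + 8382.05 = 58621.40

Total landed cost: USD 58621.40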